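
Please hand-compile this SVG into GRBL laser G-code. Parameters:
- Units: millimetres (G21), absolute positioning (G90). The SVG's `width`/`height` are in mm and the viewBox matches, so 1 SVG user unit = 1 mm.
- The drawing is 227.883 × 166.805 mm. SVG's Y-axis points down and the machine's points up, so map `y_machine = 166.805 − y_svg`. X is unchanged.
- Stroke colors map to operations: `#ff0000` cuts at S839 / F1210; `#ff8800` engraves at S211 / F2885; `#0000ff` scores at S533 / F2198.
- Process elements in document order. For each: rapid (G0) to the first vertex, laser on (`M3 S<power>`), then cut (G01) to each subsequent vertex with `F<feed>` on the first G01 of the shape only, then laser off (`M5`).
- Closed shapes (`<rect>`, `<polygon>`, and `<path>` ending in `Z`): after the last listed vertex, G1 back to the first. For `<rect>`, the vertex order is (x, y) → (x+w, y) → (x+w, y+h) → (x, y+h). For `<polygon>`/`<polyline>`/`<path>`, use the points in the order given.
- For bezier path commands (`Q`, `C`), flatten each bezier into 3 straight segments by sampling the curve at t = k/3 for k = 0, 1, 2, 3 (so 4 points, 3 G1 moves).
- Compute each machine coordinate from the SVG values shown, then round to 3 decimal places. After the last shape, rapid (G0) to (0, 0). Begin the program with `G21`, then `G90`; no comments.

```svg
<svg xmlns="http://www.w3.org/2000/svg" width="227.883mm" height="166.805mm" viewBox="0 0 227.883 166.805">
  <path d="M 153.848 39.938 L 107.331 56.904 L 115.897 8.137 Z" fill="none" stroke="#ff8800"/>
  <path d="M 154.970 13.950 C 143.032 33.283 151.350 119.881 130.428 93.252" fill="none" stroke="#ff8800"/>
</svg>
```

viewBox `0 0 227.883 166.805` with mm width/height → 1 unit = 1 mm. Flip: y_m = 166.805 − y_svg.

**Shape 1** — `<path>` regular polygon, stroke `#ff8800` → engrave (S211, F2885). Machine vertices: (153.848,126.867) → (107.331,109.901) → (115.897,158.668) → (153.848,126.867). Closed: final G1 returns to the first vertex.

**Shape 2** — `<path>` cubic bezier, stroke `#ff8800` → engrave (S211, F2885). Control points (SVG): P0=(154.970,13.950), P1=(143.032,33.283), P2=(151.350,119.881), P3=(130.428,93.252); sampled at t=k/3. Machine vertices: (154.970,152.855) → (147.951,117.785) → (143.437,77.981) → (130.428,73.553). Open path.

G21
G90
G0 X153.848 Y126.867
M3 S211
G01 X107.331 Y109.901 F2885
G01 X115.897 Y158.668
G01 X153.848 Y126.867
M5
G0 X154.970 Y152.855
M3 S211
G01 X147.951 Y117.785 F2885
G01 X143.437 Y77.981
G01 X130.428 Y73.553
M5
G0 X0.000 Y0.000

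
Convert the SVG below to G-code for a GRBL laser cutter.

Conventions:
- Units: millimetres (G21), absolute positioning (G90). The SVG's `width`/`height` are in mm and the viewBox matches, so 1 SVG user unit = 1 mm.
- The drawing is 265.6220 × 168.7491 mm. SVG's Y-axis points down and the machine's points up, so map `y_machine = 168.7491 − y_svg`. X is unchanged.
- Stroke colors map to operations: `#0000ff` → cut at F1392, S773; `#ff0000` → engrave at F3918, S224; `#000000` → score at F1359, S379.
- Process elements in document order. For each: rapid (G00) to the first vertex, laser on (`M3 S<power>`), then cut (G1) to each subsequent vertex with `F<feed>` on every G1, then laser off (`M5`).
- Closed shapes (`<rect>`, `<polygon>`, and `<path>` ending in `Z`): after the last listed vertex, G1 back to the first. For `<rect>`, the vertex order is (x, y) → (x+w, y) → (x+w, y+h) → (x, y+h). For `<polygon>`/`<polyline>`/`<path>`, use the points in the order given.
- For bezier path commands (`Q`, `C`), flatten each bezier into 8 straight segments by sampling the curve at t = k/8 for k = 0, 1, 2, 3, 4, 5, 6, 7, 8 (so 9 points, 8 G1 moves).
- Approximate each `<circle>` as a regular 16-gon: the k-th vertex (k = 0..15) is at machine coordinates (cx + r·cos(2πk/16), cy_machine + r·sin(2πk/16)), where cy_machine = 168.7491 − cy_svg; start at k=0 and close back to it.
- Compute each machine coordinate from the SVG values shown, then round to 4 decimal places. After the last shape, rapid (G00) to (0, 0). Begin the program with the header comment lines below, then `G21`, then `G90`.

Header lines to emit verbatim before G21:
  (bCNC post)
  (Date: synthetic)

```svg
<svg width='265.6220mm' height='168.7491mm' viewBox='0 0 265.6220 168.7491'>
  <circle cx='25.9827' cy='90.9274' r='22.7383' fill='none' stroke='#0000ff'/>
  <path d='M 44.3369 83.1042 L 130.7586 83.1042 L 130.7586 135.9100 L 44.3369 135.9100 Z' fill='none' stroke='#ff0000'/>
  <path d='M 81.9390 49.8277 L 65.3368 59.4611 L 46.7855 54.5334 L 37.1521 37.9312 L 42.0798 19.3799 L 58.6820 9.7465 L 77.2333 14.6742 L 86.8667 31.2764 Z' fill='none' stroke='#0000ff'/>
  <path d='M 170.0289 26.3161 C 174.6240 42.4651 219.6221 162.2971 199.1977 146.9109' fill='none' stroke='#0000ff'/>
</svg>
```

viewBox `0 0 265.6220 168.7491` with mm width/height → 1 unit = 1 mm. Flip: y_m = 168.7491 − y_svg.

**Shape 1** — `<circle>` circle, stroke `#0000ff` → cut (S773, F1392). Machine vertices: (48.7210,77.8217) → (46.9901,86.5233) → (42.0611,93.9001) → (34.6843,98.8291) → (25.9827,100.5600) → (17.2811,98.8291) → (9.9043,93.9001) → (4.9753,86.5233) → (3.2444,77.8217) → (4.9753,69.1201) → (9.9043,61.7433) → (17.2811,56.8143) → (25.9827,55.0834) → (34.6843,56.8143) → (42.0611,61.7433) → (46.9901,69.1201) → (48.7210,77.8217). Closed: final G1 returns to the first vertex.

**Shape 2** — `<path>` rectangle, stroke `#ff0000` → engrave (S224, F3918). Machine vertices: (44.3369,85.6449) → (130.7586,85.6449) → (130.7586,32.8391) → (44.3369,32.8391) → (44.3369,85.6449). Closed: final G1 returns to the first vertex.

**Shape 3** — `<path>` regular polygon, stroke `#0000ff` → cut (S773, F1392). Machine vertices: (81.9390,118.9214) → (65.3368,109.2880) → (46.7855,114.2157) → (37.1521,130.8179) → (42.0798,149.3692) → (58.6820,159.0026) → (77.2333,154.0749) → (86.8667,137.4727) → (81.9390,118.9214). Closed: final G1 returns to the first vertex.

**Shape 4** — `<path>` cubic bezier, stroke `#0000ff` → cut (S773, F1392). Control points (SVG): P0=(170.0289,26.3161), P1=(174.6240,42.4651), P2=(219.6221,162.2971), P3=(199.1977,146.9109); sampled at t=k/8. Machine vertices: (170.0289,142.4330) → (173.4393,131.9836) → (179.3973,114.6135) → (186.6628,93.1224) → (193.9956,70.3099) → (200.1557,48.9756) → (203.9028,31.9191) → (203.9969,21.9401) → (199.1977,21.8382). Open path.

(bCNC post)
(Date: synthetic)
G21
G90
G00 X48.7210 Y77.8217
M3 S773
G1 X46.9901 Y86.5233 F1392
G1 X42.0611 Y93.9001 F1392
G1 X34.6843 Y98.8291 F1392
G1 X25.9827 Y100.5600 F1392
G1 X17.2811 Y98.8291 F1392
G1 X9.9043 Y93.9001 F1392
G1 X4.9753 Y86.5233 F1392
G1 X3.2444 Y77.8217 F1392
G1 X4.9753 Y69.1201 F1392
G1 X9.9043 Y61.7433 F1392
G1 X17.2811 Y56.8143 F1392
G1 X25.9827 Y55.0834 F1392
G1 X34.6843 Y56.8143 F1392
G1 X42.0611 Y61.7433 F1392
G1 X46.9901 Y69.1201 F1392
G1 X48.7210 Y77.8217 F1392
M5
G00 X44.3369 Y85.6449
M3 S224
G1 X130.7586 Y85.6449 F3918
G1 X130.7586 Y32.8391 F3918
G1 X44.3369 Y32.8391 F3918
G1 X44.3369 Y85.6449 F3918
M5
G00 X81.9390 Y118.9214
M3 S773
G1 X65.3368 Y109.2880 F1392
G1 X46.7855 Y114.2157 F1392
G1 X37.1521 Y130.8179 F1392
G1 X42.0798 Y149.3692 F1392
G1 X58.6820 Y159.0026 F1392
G1 X77.2333 Y154.0749 F1392
G1 X86.8667 Y137.4727 F1392
G1 X81.9390 Y118.9214 F1392
M5
G00 X170.0289 Y142.4330
M3 S773
G1 X173.4393 Y131.9836 F1392
G1 X179.3973 Y114.6135 F1392
G1 X186.6628 Y93.1224 F1392
G1 X193.9956 Y70.3099 F1392
G1 X200.1557 Y48.9756 F1392
G1 X203.9028 Y31.9191 F1392
G1 X203.9969 Y21.9401 F1392
G1 X199.1977 Y21.8382 F1392
M5
G00 X0.0000 Y0.0000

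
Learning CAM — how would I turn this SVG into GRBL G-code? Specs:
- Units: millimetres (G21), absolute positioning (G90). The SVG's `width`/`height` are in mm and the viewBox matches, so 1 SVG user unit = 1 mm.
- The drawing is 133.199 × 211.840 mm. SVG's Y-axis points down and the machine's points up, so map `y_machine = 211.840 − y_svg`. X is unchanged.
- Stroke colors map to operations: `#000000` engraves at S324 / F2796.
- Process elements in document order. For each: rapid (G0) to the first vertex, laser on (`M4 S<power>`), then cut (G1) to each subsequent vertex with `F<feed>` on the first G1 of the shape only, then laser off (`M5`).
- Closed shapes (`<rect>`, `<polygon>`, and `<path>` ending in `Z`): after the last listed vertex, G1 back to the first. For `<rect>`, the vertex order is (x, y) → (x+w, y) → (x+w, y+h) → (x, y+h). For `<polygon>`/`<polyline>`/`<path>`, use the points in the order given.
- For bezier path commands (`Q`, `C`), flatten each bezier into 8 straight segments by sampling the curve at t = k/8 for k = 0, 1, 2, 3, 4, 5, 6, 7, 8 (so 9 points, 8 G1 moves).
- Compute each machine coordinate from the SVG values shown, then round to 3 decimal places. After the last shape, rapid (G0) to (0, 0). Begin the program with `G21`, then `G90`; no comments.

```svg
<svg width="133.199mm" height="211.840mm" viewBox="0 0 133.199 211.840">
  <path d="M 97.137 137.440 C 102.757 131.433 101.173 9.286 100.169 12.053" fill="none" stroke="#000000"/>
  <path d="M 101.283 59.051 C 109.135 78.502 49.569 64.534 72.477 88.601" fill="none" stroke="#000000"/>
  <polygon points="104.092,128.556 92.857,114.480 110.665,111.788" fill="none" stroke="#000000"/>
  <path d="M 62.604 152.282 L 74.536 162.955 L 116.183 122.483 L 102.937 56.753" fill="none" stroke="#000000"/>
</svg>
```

Since the viewBox matches the mm dimensions, user units are millimetres directly. The only transform is the Y-flip y_m = 211.840 − y_svg.

Shape 1 is a cubic bezier drawn with `<path>`. Its stroke #000000 means engrave at S324, F2796. After flipping Y the toolpath is (97.137,74.400) → (98.922,81.626) → (100.123,96.915) → (100.831,117.443) → (101.137,140.384) → (101.133,162.914) → (100.909,182.207) → (100.557,195.440) → (100.169,199.787).

Shape 2 is a cubic bezier drawn with `<path>`. Its stroke #000000 means engrave at S324, F2796. After flipping Y the toolpath is (101.283,152.789) → (101.360,146.922) → (96.873,143.350) → (89.579,141.237) → (81.234,139.745) → (73.595,138.036) → (68.418,135.274) → (67.460,130.621) → (72.477,123.239).

Shape 3 is a regular polygon drawn with `<polygon>`. Its stroke #000000 means engrave at S324, F2796. After flipping Y the toolpath is (104.092,83.284) → (92.857,97.360) → (110.665,100.052) → (104.092,83.284), returning to the start.

Shape 4 is a open polyline drawn with `<path>`. Its stroke #000000 means engrave at S324, F2796. After flipping Y the toolpath is (62.604,59.558) → (74.536,48.885) → (116.183,89.357) → (102.937,155.087).

G21
G90
G0 X97.137 Y74.400
M4 S324
G1 X98.922 Y81.626 F2796
G1 X100.123 Y96.915
G1 X100.831 Y117.443
G1 X101.137 Y140.384
G1 X101.133 Y162.914
G1 X100.909 Y182.207
G1 X100.557 Y195.440
G1 X100.169 Y199.787
M5
G0 X101.283 Y152.789
M4 S324
G1 X101.360 Y146.922 F2796
G1 X96.873 Y143.350
G1 X89.579 Y141.237
G1 X81.234 Y139.745
G1 X73.595 Y138.036
G1 X68.418 Y135.274
G1 X67.460 Y130.621
G1 X72.477 Y123.239
M5
G0 X104.092 Y83.284
M4 S324
G1 X92.857 Y97.360 F2796
G1 X110.665 Y100.052
G1 X104.092 Y83.284
M5
G0 X62.604 Y59.558
M4 S324
G1 X74.536 Y48.885 F2796
G1 X116.183 Y89.357
G1 X102.937 Y155.087
M5
G0 X0.000 Y0.000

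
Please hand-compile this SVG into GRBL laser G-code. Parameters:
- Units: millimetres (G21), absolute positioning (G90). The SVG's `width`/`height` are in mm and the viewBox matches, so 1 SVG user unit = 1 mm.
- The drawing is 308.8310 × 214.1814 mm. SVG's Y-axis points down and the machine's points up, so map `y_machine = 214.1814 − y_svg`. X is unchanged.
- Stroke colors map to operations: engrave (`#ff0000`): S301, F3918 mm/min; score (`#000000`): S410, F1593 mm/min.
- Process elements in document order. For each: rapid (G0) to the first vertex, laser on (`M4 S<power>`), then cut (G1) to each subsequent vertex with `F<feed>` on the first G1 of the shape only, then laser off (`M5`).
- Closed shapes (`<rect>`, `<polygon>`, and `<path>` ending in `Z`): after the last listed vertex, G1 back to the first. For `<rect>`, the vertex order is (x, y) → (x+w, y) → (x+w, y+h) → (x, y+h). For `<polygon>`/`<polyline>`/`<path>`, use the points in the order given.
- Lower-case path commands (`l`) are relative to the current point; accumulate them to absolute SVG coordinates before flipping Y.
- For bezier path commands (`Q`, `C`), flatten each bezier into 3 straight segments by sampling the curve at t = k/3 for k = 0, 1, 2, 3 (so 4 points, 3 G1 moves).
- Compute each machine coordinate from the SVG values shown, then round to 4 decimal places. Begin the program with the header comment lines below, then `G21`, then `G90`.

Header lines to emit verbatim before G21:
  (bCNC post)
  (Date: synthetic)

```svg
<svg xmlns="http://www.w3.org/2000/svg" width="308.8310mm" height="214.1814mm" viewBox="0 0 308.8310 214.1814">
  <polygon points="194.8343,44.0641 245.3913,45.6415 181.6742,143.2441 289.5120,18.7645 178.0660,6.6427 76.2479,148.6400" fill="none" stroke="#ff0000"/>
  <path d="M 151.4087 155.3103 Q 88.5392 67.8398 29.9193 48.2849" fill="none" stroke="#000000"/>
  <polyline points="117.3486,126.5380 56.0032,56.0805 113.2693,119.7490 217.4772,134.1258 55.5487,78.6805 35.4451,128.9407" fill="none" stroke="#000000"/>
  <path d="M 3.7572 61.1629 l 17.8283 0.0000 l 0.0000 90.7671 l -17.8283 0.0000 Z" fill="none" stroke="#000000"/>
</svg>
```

(bCNC post)
(Date: synthetic)
G21
G90
G0 X194.8343 Y170.1173
M4 S301
G1 X245.3913 Y168.5399 F3918
G1 X181.6742 Y70.9373
G1 X289.5120 Y195.4169
G1 X178.0660 Y207.5387
G1 X76.2479 Y65.5414
G1 X194.8343 Y170.1173
M5
G0 X151.4087 Y58.8711
M4 S410
G1 X109.9679 Y109.6386 F1593
G1 X69.4714 Y145.3137
G1 X29.9193 Y165.8965
M5
G0 X117.3486 Y87.6434
M4 S410
G1 X56.0032 Y158.1009 F1593
G1 X113.2693 Y94.4324
G1 X217.4772 Y80.0556
G1 X55.5487 Y135.5009
G1 X35.4451 Y85.2407
M5
G0 X3.7572 Y153.0185
M4 S410
G1 X21.5855 Y153.0185 F1593
G1 X21.5855 Y62.2514
G1 X3.7572 Y62.2514
G1 X3.7572 Y153.0185
M5

1 u = 1 mm; y_m = 214.1814 − y.

[1] `<polygon>` closed polygon, #ff0000→engrave S301 F3918: (194.8343,170.1173) → (245.3913,168.5399) → (181.6742,70.9373) → (289.5120,195.4169) → (178.0660,207.5387) → (76.2479,65.5414) → (194.8343,170.1173) (closed)

[2] `<path>` quadratic bezier, #000000→score S410 F1593: (151.4087,58.8711) → (109.9679,109.6386) → (69.4714,145.3137) → (29.9193,165.8965)

[3] `<polyline>` open polyline, #000000→score S410 F1593: (117.3486,87.6434) → (56.0032,158.1009) → (113.2693,94.4324) → (217.4772,80.0556) → (55.5487,135.5009) → (35.4451,85.2407)

[4] `<path>` rectangle, #000000→score S410 F1593: (3.7572,153.0185) → (21.5855,153.0185) → (21.5855,62.2514) → (3.7572,62.2514) → (3.7572,153.0185) (closed)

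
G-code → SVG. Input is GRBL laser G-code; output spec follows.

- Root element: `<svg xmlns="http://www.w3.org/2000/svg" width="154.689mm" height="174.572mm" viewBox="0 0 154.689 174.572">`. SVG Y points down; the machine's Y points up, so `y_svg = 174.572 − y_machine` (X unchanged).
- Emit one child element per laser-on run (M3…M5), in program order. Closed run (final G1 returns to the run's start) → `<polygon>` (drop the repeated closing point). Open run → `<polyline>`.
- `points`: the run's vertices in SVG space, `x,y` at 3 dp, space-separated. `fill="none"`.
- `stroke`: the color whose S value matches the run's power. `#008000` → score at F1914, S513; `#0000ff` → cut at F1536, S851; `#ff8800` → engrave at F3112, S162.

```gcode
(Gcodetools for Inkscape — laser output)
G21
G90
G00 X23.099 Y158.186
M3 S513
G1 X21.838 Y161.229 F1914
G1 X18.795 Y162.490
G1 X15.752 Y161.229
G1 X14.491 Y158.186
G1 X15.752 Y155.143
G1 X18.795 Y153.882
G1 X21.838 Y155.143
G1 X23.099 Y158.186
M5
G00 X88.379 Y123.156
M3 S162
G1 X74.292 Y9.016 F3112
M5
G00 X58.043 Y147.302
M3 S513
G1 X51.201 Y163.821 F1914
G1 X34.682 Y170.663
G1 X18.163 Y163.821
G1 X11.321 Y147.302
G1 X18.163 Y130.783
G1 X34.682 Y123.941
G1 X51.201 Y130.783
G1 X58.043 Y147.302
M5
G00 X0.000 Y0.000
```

Machine Y-up, SVG Y-down with viewBox height 174.572, so y_svg = 174.572 − y_machine; X carries over.

Run 1: S513 ⇒ score layer `#008000`. The run returns to its start, so emit a `<polygon>` with points (Y-flipped): 23.099,16.386 21.838,13.343 18.795,12.082 15.752,13.343 14.491,16.386 15.752,19.429 18.795,20.690 21.838,19.429.

Run 2: the run's S162 means `#ff8800` (engrave). The run is open, so emit a `<polyline>` with points (Y-flipped): 88.379,51.416 74.292,165.556.

Run 3: S513 ⇒ score layer `#008000`. The run returns to its start, so emit a `<polygon>` with points (Y-flipped): 58.043,27.270 51.201,10.751 34.682,3.909 18.163,10.751 11.321,27.270 18.163,43.789 34.682,50.631 51.201,43.789.

<svg xmlns="http://www.w3.org/2000/svg" width="154.689mm" height="174.572mm" viewBox="0 0 154.689 174.572">
  <polygon points="23.099,16.386 21.838,13.343 18.795,12.082 15.752,13.343 14.491,16.386 15.752,19.429 18.795,20.690 21.838,19.429" fill="none" stroke="#008000"/>
  <polyline points="88.379,51.416 74.292,165.556" fill="none" stroke="#ff8800"/>
  <polygon points="58.043,27.270 51.201,10.751 34.682,3.909 18.163,10.751 11.321,27.270 18.163,43.789 34.682,50.631 51.201,43.789" fill="none" stroke="#008000"/>
</svg>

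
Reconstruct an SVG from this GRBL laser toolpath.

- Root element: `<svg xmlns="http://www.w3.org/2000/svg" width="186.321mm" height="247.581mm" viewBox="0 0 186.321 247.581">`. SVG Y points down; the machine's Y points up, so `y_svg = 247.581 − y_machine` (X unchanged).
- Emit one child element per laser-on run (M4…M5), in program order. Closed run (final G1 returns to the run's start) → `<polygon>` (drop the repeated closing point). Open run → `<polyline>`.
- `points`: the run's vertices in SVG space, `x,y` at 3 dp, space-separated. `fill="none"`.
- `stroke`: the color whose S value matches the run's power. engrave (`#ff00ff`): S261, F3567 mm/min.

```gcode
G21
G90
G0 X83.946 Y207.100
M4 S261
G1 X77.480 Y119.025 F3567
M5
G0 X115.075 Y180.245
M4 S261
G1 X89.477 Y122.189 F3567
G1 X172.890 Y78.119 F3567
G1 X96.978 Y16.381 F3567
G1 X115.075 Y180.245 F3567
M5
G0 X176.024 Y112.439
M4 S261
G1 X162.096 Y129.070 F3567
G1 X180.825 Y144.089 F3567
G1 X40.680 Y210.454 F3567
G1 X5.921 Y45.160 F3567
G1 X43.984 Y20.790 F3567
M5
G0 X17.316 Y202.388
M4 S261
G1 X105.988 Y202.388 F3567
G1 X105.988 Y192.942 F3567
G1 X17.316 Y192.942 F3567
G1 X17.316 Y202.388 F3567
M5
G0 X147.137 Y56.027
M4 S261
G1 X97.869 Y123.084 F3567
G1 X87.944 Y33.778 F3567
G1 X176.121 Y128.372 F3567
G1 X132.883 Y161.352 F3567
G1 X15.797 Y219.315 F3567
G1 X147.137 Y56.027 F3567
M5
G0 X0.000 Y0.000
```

y_svg = 247.581 − y_m. Every run uses S261, so all elements get stroke `#ff00ff` (engrave).

[1] open run; points: 83.946,40.481 77.480,128.556

[2] closed run; points: 115.075,67.336 89.477,125.392 172.890,169.462 96.978,231.200

[3] open run; points: 176.024,135.142 162.096,118.511 180.825,103.492 40.680,37.127 5.921,202.421 43.984,226.791

[4] closed run; points: 17.316,45.193 105.988,45.193 105.988,54.639 17.316,54.639

[5] closed run; points: 147.137,191.554 97.869,124.497 87.944,213.803 176.121,119.209 132.883,86.229 15.797,28.266

<svg xmlns="http://www.w3.org/2000/svg" width="186.321mm" height="247.581mm" viewBox="0 0 186.321 247.581">
  <polyline points="83.946,40.481 77.480,128.556" fill="none" stroke="#ff00ff"/>
  <polygon points="115.075,67.336 89.477,125.392 172.890,169.462 96.978,231.200" fill="none" stroke="#ff00ff"/>
  <polyline points="176.024,135.142 162.096,118.511 180.825,103.492 40.680,37.127 5.921,202.421 43.984,226.791" fill="none" stroke="#ff00ff"/>
  <polygon points="17.316,45.193 105.988,45.193 105.988,54.639 17.316,54.639" fill="none" stroke="#ff00ff"/>
  <polygon points="147.137,191.554 97.869,124.497 87.944,213.803 176.121,119.209 132.883,86.229 15.797,28.266" fill="none" stroke="#ff00ff"/>
</svg>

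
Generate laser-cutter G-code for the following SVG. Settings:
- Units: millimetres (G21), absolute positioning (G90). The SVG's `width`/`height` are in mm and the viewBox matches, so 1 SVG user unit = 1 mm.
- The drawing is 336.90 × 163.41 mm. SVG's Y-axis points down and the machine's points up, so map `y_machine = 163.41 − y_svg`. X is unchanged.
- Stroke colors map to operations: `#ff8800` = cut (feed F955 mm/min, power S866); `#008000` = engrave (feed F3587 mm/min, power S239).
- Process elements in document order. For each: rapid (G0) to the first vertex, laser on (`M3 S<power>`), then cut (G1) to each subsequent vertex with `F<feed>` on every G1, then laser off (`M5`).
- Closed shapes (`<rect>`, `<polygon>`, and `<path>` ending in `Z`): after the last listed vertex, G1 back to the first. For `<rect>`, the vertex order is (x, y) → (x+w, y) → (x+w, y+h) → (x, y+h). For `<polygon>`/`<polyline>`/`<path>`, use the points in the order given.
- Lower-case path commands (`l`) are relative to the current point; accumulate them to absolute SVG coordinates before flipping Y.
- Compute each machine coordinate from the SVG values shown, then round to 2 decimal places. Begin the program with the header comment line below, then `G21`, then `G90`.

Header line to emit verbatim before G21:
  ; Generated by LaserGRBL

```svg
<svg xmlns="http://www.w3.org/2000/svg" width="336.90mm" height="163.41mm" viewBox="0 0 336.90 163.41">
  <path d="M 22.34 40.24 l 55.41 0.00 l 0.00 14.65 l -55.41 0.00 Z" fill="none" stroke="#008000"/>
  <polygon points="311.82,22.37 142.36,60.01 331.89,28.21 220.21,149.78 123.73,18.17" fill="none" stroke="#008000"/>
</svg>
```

; Generated by LaserGRBL
G21
G90
G0 X22.34 Y123.17
M3 S239
G1 X77.75 Y123.17 F3587
G1 X77.75 Y108.52 F3587
G1 X22.34 Y108.52 F3587
G1 X22.34 Y123.17 F3587
M5
G0 X311.82 Y141.04
M3 S239
G1 X142.36 Y103.40 F3587
G1 X331.89 Y135.20 F3587
G1 X220.21 Y13.63 F3587
G1 X123.73 Y145.24 F3587
G1 X311.82 Y141.04 F3587
M5

1 u = 1 mm; y_m = 163.41 − y.

[1] `<path>` rectangle, #008000→engrave S239 F3587: (22.34,123.17) → (77.75,123.17) → (77.75,108.52) → (22.34,108.52) → (22.34,123.17) (closed)

[2] `<polygon>` closed polygon, #008000→engrave S239 F3587: (311.82,141.04) → (142.36,103.40) → (331.89,135.20) → (220.21,13.63) → (123.73,145.24) → (311.82,141.04) (closed)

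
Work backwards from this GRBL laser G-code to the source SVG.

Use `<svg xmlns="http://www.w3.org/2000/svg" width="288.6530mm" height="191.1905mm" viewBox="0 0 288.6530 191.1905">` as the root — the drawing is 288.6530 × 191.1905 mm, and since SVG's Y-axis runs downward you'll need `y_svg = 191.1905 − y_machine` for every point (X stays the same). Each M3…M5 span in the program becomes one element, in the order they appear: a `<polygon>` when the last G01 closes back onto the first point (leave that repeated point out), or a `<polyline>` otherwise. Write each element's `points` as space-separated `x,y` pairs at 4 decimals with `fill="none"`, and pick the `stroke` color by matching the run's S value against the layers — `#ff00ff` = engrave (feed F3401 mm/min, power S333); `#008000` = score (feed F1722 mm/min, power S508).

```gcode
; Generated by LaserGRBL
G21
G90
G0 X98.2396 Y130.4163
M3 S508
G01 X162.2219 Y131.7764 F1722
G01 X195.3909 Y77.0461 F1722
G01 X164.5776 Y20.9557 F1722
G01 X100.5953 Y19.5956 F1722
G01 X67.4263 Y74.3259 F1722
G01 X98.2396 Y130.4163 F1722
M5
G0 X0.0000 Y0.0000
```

Machine Y-up, SVG Y-down with viewBox height 191.1905, so y_svg = 191.1905 − y_machine; X carries over. Every run uses S508, so all elements get stroke `#008000` (score).

Run 1: The run returns to its start, so emit a `<polygon>` with points (Y-flipped): 98.2396,60.7742 162.2219,59.4141 195.3909,114.1444 164.5776,170.2348 100.5953,171.5949 67.4263,116.8646.

<svg xmlns="http://www.w3.org/2000/svg" width="288.6530mm" height="191.1905mm" viewBox="0 0 288.6530 191.1905">
  <polygon points="98.2396,60.7742 162.2219,59.4141 195.3909,114.1444 164.5776,170.2348 100.5953,171.5949 67.4263,116.8646" fill="none" stroke="#008000"/>
</svg>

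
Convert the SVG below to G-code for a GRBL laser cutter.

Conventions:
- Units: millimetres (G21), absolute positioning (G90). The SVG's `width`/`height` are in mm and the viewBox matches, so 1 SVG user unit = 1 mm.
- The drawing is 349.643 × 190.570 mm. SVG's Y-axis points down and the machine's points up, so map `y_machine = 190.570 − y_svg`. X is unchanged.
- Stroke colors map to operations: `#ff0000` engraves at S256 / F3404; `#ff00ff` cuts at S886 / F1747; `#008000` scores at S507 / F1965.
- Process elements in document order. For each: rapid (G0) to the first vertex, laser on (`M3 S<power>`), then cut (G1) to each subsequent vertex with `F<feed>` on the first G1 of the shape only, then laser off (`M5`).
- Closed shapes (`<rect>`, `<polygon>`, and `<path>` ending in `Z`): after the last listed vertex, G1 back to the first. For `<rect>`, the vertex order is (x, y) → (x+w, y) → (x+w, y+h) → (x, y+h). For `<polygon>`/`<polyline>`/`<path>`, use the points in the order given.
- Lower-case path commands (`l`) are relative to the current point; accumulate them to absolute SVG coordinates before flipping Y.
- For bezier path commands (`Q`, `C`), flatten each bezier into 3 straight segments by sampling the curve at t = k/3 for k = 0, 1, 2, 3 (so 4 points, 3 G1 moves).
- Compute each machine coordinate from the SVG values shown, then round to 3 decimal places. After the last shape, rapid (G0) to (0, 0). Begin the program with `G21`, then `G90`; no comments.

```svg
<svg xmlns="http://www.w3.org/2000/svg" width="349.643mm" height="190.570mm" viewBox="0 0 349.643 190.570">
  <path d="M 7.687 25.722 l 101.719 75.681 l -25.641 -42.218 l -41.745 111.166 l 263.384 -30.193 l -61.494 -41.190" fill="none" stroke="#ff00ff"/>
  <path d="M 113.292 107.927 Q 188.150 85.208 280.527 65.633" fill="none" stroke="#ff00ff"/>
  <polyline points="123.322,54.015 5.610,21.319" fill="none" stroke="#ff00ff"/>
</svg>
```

1 u = 1 mm; y_m = 190.570 − y.

[1] `<path>` open polyline, #ff00ff→cut S886 F1747: (7.687,164.848) → (109.406,89.167) → (83.765,131.385) → (42.020,20.219) → (305.404,50.412) → (243.910,91.602)

[2] `<path>` quadratic bezier, #ff00ff→cut S886 F1747: (113.292,82.643) → (165.144,97.440) → (220.889,111.538) → (280.527,124.937)

[3] `<polyline>` line segment, #ff00ff→cut S886 F1747: (123.322,136.555) → (5.610,169.251)

G21
G90
G0 X7.687 Y164.848
M3 S886
G1 X109.406 Y89.167 F1747
G1 X83.765 Y131.385
G1 X42.020 Y20.219
G1 X305.404 Y50.412
G1 X243.910 Y91.602
M5
G0 X113.292 Y82.643
M3 S886
G1 X165.144 Y97.440 F1747
G1 X220.889 Y111.538
G1 X280.527 Y124.937
M5
G0 X123.322 Y136.555
M3 S886
G1 X5.610 Y169.251 F1747
M5
G0 X0.000 Y0.000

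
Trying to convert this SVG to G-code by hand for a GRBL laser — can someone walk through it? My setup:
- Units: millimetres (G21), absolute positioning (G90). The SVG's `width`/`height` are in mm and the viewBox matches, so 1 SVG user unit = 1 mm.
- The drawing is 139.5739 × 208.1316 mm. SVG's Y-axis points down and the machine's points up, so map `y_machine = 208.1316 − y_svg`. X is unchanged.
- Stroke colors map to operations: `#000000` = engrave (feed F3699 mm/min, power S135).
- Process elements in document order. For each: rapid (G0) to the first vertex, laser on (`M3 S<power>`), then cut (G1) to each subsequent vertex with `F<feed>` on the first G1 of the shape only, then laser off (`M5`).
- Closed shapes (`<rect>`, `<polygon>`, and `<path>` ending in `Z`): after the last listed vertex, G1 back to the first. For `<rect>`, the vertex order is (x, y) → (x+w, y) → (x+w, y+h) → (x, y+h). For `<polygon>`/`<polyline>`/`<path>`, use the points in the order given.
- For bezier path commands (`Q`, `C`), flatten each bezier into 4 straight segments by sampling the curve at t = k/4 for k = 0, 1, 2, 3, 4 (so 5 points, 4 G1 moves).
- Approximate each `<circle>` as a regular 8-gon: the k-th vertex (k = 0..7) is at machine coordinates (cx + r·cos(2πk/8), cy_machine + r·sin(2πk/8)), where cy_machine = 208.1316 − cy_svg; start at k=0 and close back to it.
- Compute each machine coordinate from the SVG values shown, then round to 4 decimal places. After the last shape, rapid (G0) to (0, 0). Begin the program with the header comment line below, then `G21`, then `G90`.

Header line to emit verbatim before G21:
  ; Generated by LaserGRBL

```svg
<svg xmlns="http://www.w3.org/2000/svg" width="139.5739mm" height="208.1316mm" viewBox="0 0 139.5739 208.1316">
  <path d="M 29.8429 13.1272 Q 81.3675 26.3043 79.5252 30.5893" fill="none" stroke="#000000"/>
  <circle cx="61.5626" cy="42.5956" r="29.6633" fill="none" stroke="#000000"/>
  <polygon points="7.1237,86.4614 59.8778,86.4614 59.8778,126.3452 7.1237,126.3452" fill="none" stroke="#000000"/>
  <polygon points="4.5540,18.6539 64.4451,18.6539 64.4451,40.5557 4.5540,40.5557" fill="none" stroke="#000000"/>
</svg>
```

1 u = 1 mm; y_m = 208.1316 − y.

[1] `<path>` quadratic bezier, #000000→engrave S135 F3699: (29.8429,195.0044) → (52.2698,188.9716) → (68.0258,184.0503) → (77.1109,180.2406) → (79.5252,177.5423)

[2] `<circle>` circle, #000000→engrave S135 F3699: (91.2259,165.5360) → (82.5377,186.5111) → (61.5626,195.1993) → (40.5875,186.5111) → (31.8993,165.5360) → (40.5875,144.5609) → (61.5626,135.8727) → (82.5377,144.5609) → (91.2259,165.5360) (closed)

[3] `<polygon>` rectangle, #000000→engrave S135 F3699: (7.1237,121.6702) → (59.8778,121.6702) → (59.8778,81.7864) → (7.1237,81.7864) → (7.1237,121.6702) (closed)

[4] `<polygon>` rectangle, #000000→engrave S135 F3699: (4.5540,189.4777) → (64.4451,189.4777) → (64.4451,167.5759) → (4.5540,167.5759) → (4.5540,189.4777) (closed)

; Generated by LaserGRBL
G21
G90
G0 X29.8429 Y195.0044
M3 S135
G1 X52.2698 Y188.9716 F3699
G1 X68.0258 Y184.0503
G1 X77.1109 Y180.2406
G1 X79.5252 Y177.5423
M5
G0 X91.2259 Y165.5360
M3 S135
G1 X82.5377 Y186.5111 F3699
G1 X61.5626 Y195.1993
G1 X40.5875 Y186.5111
G1 X31.8993 Y165.5360
G1 X40.5875 Y144.5609
G1 X61.5626 Y135.8727
G1 X82.5377 Y144.5609
G1 X91.2259 Y165.5360
M5
G0 X7.1237 Y121.6702
M3 S135
G1 X59.8778 Y121.6702 F3699
G1 X59.8778 Y81.7864
G1 X7.1237 Y81.7864
G1 X7.1237 Y121.6702
M5
G0 X4.5540 Y189.4777
M3 S135
G1 X64.4451 Y189.4777 F3699
G1 X64.4451 Y167.5759
G1 X4.5540 Y167.5759
G1 X4.5540 Y189.4777
M5
G0 X0.0000 Y0.0000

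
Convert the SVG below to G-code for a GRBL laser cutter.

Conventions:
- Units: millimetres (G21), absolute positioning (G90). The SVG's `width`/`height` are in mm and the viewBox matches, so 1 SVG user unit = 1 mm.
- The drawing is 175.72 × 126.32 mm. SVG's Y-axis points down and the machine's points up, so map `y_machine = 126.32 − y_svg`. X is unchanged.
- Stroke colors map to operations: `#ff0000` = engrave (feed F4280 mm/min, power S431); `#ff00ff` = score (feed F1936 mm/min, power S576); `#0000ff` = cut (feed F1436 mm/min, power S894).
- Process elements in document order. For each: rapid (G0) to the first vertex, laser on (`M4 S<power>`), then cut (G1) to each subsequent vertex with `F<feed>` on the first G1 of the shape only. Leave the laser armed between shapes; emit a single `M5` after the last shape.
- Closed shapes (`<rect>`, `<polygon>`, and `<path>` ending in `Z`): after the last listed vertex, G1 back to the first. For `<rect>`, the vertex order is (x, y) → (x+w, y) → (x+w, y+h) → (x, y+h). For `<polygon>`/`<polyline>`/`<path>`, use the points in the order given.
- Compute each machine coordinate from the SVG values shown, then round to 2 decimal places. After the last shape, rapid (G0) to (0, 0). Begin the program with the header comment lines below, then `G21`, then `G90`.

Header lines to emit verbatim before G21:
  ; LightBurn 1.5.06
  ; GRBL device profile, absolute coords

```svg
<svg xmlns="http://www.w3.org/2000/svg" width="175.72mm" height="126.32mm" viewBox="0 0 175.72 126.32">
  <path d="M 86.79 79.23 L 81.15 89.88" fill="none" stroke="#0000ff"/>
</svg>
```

; LightBurn 1.5.06
; GRBL device profile, absolute coords
G21
G90
G0 X86.79 Y47.09
M4 S894
G1 X81.15 Y36.44 F1436
M5
G0 X0.00 Y0.00

1 u = 1 mm; y_m = 126.32 − y.

[1] `<path>` line segment, #0000ff→cut S894 F1436: (86.79,47.09) → (81.15,36.44)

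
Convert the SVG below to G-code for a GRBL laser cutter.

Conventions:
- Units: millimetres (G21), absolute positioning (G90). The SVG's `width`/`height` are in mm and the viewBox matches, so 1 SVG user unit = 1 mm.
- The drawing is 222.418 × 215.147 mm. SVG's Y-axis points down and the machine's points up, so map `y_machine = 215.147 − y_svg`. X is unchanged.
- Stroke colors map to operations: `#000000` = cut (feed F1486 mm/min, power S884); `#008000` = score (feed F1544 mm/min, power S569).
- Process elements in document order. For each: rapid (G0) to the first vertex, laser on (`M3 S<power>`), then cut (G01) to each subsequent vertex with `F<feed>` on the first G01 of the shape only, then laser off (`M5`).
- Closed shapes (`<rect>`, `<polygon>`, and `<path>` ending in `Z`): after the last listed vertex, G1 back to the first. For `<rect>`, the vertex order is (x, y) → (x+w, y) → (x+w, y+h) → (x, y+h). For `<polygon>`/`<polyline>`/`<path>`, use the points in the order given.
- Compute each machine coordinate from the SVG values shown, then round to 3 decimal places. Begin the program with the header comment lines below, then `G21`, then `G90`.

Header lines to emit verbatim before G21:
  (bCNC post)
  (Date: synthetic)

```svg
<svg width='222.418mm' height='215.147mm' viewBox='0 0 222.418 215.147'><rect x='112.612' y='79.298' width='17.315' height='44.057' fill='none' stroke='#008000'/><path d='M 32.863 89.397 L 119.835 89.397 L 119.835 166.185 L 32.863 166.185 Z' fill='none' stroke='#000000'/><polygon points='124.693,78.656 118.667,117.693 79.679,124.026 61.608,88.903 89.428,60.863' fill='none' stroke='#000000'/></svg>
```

1 u = 1 mm; y_m = 215.147 − y.

[1] `<rect>` rectangle, #008000→score S569 F1544: (112.612,135.849) → (129.927,135.849) → (129.927,91.792) → (112.612,91.792) → (112.612,135.849) (closed)

[2] `<path>` rectangle, #000000→cut S884 F1486: (32.863,125.750) → (119.835,125.750) → (119.835,48.962) → (32.863,48.962) → (32.863,125.750) (closed)

[3] `<polygon>` regular polygon, #000000→cut S884 F1486: (124.693,136.491) → (118.667,97.454) → (79.679,91.121) → (61.608,126.244) → (89.428,154.284) → (124.693,136.491) (closed)

(bCNC post)
(Date: synthetic)
G21
G90
G0 X112.612 Y135.849
M3 S569
G01 X129.927 Y135.849 F1544
G01 X129.927 Y91.792
G01 X112.612 Y91.792
G01 X112.612 Y135.849
M5
G0 X32.863 Y125.750
M3 S884
G01 X119.835 Y125.750 F1486
G01 X119.835 Y48.962
G01 X32.863 Y48.962
G01 X32.863 Y125.750
M5
G0 X124.693 Y136.491
M3 S884
G01 X118.667 Y97.454 F1486
G01 X79.679 Y91.121
G01 X61.608 Y126.244
G01 X89.428 Y154.284
G01 X124.693 Y136.491
M5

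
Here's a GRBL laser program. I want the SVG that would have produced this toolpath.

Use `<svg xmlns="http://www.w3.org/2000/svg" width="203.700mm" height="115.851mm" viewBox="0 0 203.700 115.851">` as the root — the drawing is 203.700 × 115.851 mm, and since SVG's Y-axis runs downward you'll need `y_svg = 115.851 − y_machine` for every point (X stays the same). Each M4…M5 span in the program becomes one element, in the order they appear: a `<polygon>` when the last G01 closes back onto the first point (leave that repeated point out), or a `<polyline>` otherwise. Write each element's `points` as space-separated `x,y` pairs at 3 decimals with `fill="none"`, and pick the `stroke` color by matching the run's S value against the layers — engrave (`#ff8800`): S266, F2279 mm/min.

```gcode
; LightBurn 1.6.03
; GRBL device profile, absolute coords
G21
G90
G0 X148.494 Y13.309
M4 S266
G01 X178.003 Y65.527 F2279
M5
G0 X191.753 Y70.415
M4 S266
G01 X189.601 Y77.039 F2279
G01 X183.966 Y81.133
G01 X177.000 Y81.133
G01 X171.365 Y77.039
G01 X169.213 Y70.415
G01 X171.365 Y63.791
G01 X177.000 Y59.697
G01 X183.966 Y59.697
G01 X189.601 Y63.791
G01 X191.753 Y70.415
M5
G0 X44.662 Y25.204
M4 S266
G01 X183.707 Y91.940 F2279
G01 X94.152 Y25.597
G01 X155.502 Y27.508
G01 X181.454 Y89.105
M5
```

y_svg = 115.851 − y_m. Every run uses S266, so all elements get stroke `#ff8800` (engrave).

[1] open run; points: 148.494,102.542 178.003,50.324

[2] closed run; points: 191.753,45.436 189.601,38.812 183.966,34.718 177.000,34.718 171.365,38.812 169.213,45.436 171.365,52.060 177.000,56.154 183.966,56.154 189.601,52.060

[3] open run; points: 44.662,90.647 183.707,23.911 94.152,90.254 155.502,88.343 181.454,26.746

<svg xmlns="http://www.w3.org/2000/svg" width="203.700mm" height="115.851mm" viewBox="0 0 203.700 115.851">
  <polyline points="148.494,102.542 178.003,50.324" fill="none" stroke="#ff8800"/>
  <polygon points="191.753,45.436 189.601,38.812 183.966,34.718 177.000,34.718 171.365,38.812 169.213,45.436 171.365,52.060 177.000,56.154 183.966,56.154 189.601,52.060" fill="none" stroke="#ff8800"/>
  <polyline points="44.662,90.647 183.707,23.911 94.152,90.254 155.502,88.343 181.454,26.746" fill="none" stroke="#ff8800"/>
</svg>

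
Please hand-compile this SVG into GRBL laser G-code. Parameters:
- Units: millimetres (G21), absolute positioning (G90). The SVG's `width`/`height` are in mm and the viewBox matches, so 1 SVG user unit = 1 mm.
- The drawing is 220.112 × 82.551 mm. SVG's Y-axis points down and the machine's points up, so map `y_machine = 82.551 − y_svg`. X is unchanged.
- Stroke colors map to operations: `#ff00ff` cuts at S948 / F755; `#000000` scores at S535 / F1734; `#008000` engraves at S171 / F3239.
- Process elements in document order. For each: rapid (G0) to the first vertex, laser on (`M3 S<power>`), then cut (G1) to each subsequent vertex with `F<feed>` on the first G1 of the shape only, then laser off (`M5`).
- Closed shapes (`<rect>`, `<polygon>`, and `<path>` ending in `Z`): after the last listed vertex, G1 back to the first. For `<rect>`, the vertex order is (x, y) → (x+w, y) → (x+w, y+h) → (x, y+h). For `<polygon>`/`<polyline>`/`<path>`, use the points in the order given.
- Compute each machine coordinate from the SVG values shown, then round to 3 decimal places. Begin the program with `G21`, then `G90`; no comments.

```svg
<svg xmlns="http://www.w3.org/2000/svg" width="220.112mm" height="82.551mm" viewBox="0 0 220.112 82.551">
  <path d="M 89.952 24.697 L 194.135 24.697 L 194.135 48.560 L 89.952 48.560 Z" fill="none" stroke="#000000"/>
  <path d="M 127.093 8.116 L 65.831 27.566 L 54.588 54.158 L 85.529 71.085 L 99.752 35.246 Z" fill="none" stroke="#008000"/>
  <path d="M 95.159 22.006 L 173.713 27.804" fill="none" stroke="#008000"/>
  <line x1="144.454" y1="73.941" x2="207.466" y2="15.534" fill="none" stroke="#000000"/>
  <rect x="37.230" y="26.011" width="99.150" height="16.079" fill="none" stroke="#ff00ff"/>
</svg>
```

viewBox `0 0 220.112 82.551` with mm width/height → 1 unit = 1 mm. Flip: y_m = 82.551 − y_svg.

**Shape 1** — `<path>` rectangle, stroke `#000000` → score (S535, F1734). Machine vertices: (89.952,57.854) → (194.135,57.854) → (194.135,33.991) → (89.952,33.991) → (89.952,57.854). Closed: final G1 returns to the first vertex.

**Shape 2** — `<path>` closed polygon, stroke `#008000` → engrave (S171, F3239). Machine vertices: (127.093,74.435) → (65.831,54.985) → (54.588,28.393) → (85.529,11.466) → (99.752,47.305) → (127.093,74.435). Closed: final G1 returns to the first vertex.

**Shape 3** — `<path>` line segment, stroke `#008000` → engrave (S171, F3239). Machine vertices: (95.159,60.545) → (173.713,54.747). Open path.

**Shape 4** — `<line>` line segment, stroke `#000000` → score (S535, F1734). Machine vertices: (144.454,8.610) → (207.466,67.017). Open path.

**Shape 5** — `<rect>` rectangle, stroke `#ff00ff` → cut (S948, F755). Machine vertices: (37.230,56.540) → (136.380,56.540) → (136.380,40.461) → (37.230,40.461) → (37.230,56.540). Closed: final G1 returns to the first vertex.

G21
G90
G0 X89.952 Y57.854
M3 S535
G1 X194.135 Y57.854 F1734
G1 X194.135 Y33.991
G1 X89.952 Y33.991
G1 X89.952 Y57.854
M5
G0 X127.093 Y74.435
M3 S171
G1 X65.831 Y54.985 F3239
G1 X54.588 Y28.393
G1 X85.529 Y11.466
G1 X99.752 Y47.305
G1 X127.093 Y74.435
M5
G0 X95.159 Y60.545
M3 S171
G1 X173.713 Y54.747 F3239
M5
G0 X144.454 Y8.610
M3 S535
G1 X207.466 Y67.017 F1734
M5
G0 X37.230 Y56.540
M3 S948
G1 X136.380 Y56.540 F755
G1 X136.380 Y40.461
G1 X37.230 Y40.461
G1 X37.230 Y56.540
M5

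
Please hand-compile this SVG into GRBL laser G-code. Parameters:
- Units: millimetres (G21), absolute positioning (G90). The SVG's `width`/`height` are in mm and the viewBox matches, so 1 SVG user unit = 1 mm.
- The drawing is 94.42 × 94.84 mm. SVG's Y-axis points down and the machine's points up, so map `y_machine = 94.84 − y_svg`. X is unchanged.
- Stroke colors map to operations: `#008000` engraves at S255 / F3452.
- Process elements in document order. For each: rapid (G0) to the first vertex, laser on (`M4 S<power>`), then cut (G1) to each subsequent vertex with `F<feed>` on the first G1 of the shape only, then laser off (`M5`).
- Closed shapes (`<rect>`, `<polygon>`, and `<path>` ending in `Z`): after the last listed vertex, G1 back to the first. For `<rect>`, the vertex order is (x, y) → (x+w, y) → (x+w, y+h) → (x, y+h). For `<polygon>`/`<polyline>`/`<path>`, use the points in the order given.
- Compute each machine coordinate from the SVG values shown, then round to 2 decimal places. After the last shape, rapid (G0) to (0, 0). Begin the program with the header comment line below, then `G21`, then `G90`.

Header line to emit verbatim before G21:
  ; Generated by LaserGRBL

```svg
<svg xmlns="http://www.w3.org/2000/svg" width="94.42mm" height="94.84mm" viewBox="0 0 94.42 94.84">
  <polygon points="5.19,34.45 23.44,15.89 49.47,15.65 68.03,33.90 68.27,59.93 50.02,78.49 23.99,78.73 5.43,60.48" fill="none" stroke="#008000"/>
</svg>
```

Since the viewBox matches the mm dimensions, user units are millimetres directly. The only transform is the Y-flip y_m = 94.84 − y_svg.

Shape 1 is a regular polygon drawn with `<polygon>`. Its stroke #008000 means engrave at S255, F3452. After flipping Y the toolpath is (5.19,60.39) → (23.44,78.95) → (49.47,79.19) → (68.03,60.94) → (68.27,34.91) → (50.02,16.35) → (23.99,16.11) → (5.43,34.36) → (5.19,60.39), returning to the start.

; Generated by LaserGRBL
G21
G90
G0 X5.19 Y60.39
M4 S255
G1 X23.44 Y78.95 F3452
G1 X49.47 Y79.19
G1 X68.03 Y60.94
G1 X68.27 Y34.91
G1 X50.02 Y16.35
G1 X23.99 Y16.11
G1 X5.43 Y34.36
G1 X5.19 Y60.39
M5
G0 X0.00 Y0.00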